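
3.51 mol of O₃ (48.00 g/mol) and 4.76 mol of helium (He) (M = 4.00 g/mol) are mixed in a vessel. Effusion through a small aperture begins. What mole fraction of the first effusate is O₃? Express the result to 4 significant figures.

Each component's effusion rate ∝ (its partial pressure)·(1/√M) ∝ n_i/√M_i.
x_O₃(eff) = (n_O₃/√M_O₃) / (n_O₃/√M_O₃ + n_He/√M_He)
= (3.51/√48.00) / (3.51/√48.00 + 4.76/√4.00) = 0.5066/(0.5066 + 2.380) = 0.1755.

0.1755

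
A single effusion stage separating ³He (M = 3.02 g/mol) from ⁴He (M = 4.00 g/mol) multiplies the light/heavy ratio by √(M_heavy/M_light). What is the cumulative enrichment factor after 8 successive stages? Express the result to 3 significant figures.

Overall factor = α^8 with α = √(4.00/3.02), i.e. (4.00/3.02)^(8/2).
= 1.32450^4 = 3.08.

3.08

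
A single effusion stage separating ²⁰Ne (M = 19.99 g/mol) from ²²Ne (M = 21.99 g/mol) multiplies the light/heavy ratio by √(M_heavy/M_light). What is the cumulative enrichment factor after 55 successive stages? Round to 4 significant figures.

13.77

After 55 stages the ratio has grown by (√(21.99/19.99))^55 = (21.99/19.99)^(55/2).
= 1.10005^(55/2) = 13.77.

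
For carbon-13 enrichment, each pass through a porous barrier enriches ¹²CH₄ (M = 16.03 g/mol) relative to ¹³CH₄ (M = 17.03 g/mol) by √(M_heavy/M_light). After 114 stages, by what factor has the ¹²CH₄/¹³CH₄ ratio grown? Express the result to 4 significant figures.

The single-stage factor is √(M_heavy/M_light), so 114 stages give [√(17.03/16.03)]^114 = (17.03/16.03)^(114/2).
= 1.06238^57 = 31.48.

31.48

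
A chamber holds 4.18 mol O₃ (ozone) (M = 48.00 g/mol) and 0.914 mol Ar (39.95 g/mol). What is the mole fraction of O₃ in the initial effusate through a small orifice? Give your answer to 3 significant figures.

Effusion rate of each component ∝ n_i/√M_i (partial pressure × 1/√M).
So x_O₃ in the escaping gas = (n_O₃/√M_O₃) / Σ(n_i/√M_i)
= (4.18/√48.00) / (4.18/√48.00 + 0.914/√39.95) = 0.6033/(0.6033 + 0.1446) = 0.807.

0.807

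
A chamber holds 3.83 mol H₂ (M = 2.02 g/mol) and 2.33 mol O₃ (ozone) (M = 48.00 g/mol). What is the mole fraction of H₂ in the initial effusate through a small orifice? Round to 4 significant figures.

0.8890

Rate_i ∝ x_i/√M_i (Graham's law weighted by mole fraction), so the effusate composition follows n_i/√M_i.
x_H₂(eff) = (n_H₂/√M_H₂) / (n_H₂/√M_H₂ + n_O₃/√M_O₃)
= (3.83/√2.02) / (3.83/√2.02 + 2.33/√48.00) = 2.695/(2.695 + 0.3363) = 0.8890.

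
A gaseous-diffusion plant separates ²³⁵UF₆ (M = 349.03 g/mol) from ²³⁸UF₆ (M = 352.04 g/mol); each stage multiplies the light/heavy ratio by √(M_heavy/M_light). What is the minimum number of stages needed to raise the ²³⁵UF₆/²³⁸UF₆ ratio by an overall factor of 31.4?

Per stage α = (352.04/349.03)^(1/2) = 1.00862^0.5, giving ln α = 0.004293.
Need α^N ≥ 31.4 ⇒ N ≥ ln(31.4) / ln α = 3.447 / 0.004293 = 802.80.
Rounding up, N = 803 stages.

803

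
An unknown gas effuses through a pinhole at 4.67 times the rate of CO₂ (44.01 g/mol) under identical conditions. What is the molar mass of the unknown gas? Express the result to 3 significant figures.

By Graham's law, rate_X/rate_CO₂ = √(M_CO₂/M_X).
4.67 = √(44.01/M_X)
M_X = 44.01 / 4.67² = 44.01 / 21.81 = 2.02 g/mol

2.02 g/mol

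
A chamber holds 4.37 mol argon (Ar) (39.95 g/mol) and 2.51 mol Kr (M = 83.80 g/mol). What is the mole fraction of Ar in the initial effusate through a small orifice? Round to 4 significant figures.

The effusion rate of species i is ∝ p_i/√M_i ∝ n_i/√M_i.
Mole fraction of Ar in the effusate = (n_Ar/√M_Ar) / (n_Ar/√M_Ar + n_Kr/√M_Kr)
= (4.37/√39.95) / (4.37/√39.95 + 2.51/√83.80) = 0.6914/(0.6914 + 0.2742) = 0.7160.

0.7160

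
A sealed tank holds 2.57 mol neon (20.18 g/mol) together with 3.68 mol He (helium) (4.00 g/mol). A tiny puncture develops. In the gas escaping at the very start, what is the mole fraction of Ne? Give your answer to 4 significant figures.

0.2372

Effusion rate of each component ∝ n_i/√M_i (partial pressure × 1/√M).
So x_Ne in the escaping gas = (n_Ne/√M_Ne) / Σ(n_i/√M_i)
= (2.57/√20.18) / (2.57/√20.18 + 3.68/√4.00) = 0.5721/(0.5721 + 1.840) = 0.2372.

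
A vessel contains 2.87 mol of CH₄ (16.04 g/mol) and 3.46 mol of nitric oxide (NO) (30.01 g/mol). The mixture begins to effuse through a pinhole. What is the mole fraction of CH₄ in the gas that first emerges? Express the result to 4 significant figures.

The effusion rate of species i is ∝ p_i/√M_i ∝ n_i/√M_i.
Mole fraction of CH₄ in the effusate = (n_CH₄/√M_CH₄) / (n_CH₄/√M_CH₄ + n_NO/√M_NO)
= (2.87/√16.04) / (2.87/√16.04 + 3.46/√30.01) = 0.7166/(0.7166 + 0.6316) = 0.5315.

0.5315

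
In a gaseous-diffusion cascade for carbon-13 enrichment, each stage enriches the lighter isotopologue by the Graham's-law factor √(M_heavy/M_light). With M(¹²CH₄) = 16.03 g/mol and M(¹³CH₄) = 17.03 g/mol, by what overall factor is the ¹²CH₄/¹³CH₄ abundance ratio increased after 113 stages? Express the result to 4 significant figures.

After 113 stages the ratio has grown by (√(17.03/16.03))^113 = (17.03/16.03)^(113/2).
= 1.06238^(113/2) = 30.54.

30.54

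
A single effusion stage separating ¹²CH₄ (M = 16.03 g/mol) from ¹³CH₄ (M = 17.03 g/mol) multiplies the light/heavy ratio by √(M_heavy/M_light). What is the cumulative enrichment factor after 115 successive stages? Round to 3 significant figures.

Each stage multiplies the ratio by α = √(17.03/16.03), so after 115 stages the overall factor is α^115 = (17.03/16.03)^(115/2).
= 1.06238^(115/2) = 32.4.

32.4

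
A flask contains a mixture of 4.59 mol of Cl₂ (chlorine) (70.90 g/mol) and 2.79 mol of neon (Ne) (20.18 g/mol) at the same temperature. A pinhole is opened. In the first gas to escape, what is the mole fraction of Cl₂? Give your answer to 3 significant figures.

Effusion rate of each component ∝ n_i/√M_i (partial pressure × 1/√M).
Mole fraction of Cl₂ in the effusate = (n_Cl₂/√M_Cl₂) / (n_Cl₂/√M_Cl₂ + n_Ne/√M_Ne)
= (4.59/√70.90) / (4.59/√70.90 + 2.79/√20.18) = 0.5451/(0.5451 + 0.6211) = 0.467.

0.467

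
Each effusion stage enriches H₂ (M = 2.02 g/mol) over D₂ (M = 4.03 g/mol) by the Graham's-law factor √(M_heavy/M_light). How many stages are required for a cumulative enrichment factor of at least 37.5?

Per stage α = (4.03/2.02)^(1/2) = 1.99505^0.5, giving ln α = 0.3453.
Need α^N ≥ 37.5 ⇒ N ≥ ln(37.5) / ln α = 3.624 / 0.3453 = 10.50.
So at least 11 stages are needed.

11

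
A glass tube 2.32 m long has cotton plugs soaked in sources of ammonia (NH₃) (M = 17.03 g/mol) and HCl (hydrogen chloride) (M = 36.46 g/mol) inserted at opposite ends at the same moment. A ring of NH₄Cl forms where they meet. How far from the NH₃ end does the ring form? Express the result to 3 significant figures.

Distances travelled in equal time are proportional to diffusion rates, so d_NH₃/d_HCl = √(M_HCl/M_NH₃) = √(36.46/17.03) = 1.463.
With d_NH₃ + d_HCl = 2.32 m, d_HCl = 2.32/(1 + 1.463) = 0.9419 m.
d_NH₃ = 2.32 − 0.9419 = 1.38 m.

1.38 m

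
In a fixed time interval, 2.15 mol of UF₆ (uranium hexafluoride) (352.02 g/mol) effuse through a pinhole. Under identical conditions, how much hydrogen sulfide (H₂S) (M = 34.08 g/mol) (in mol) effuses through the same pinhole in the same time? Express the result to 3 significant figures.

Graham's law gives rate_H₂S/rate_UF₆ = √(M_UF₆/M_H₂S) = √(352.02/34.08) = √10.33 = 3.214.
So the amount for H₂S is 2.15 × 3.214 = 6.91 mol.

6.91 mol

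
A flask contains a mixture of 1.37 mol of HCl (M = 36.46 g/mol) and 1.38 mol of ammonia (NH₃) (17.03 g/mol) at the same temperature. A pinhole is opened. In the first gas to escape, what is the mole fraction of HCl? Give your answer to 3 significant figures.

Rate_i ∝ x_i/√M_i (Graham's law weighted by mole fraction), so the effusate composition follows n_i/√M_i.
Mole fraction of HCl in the effusate = (n_HCl/√M_HCl) / (n_HCl/√M_HCl + n_NH₃/√M_NH₃)
= (1.37/√36.46) / (1.37/√36.46 + 1.38/√17.03) = 0.2269/(0.2269 + 0.3344) = 0.404.

0.404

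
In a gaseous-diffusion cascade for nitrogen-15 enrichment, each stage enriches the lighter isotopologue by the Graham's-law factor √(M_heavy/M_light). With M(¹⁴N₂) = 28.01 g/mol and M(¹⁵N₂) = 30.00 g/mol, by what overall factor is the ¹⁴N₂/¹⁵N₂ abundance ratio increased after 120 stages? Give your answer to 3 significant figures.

61.4

After 120 stages the ratio has grown by (√(30.00/28.01))^120 = (30.00/28.01)^(120/2).
= 1.07105^60 = 61.4.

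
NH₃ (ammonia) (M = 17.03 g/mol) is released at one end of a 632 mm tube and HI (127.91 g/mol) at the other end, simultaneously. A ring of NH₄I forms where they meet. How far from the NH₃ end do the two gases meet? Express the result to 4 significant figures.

463.0 mm

Graham's law gives d_NH₃/d_HI = rate_NH₃/rate_HI = √(M_HI/M_NH₃) = √(127.91/17.03) = 2.741.
With d_NH₃ + d_HI = 632 mm, d_HI = 632/(1 + 2.741) = 169.0 mm.
d_NH₃ = 632 − 169.0 = 463.0 mm.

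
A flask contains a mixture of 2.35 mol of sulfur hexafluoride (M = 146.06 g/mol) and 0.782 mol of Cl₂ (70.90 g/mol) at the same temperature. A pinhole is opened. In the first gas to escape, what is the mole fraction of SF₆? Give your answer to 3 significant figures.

Each component's effusion rate ∝ (its partial pressure)·(1/√M) ∝ n_i/√M_i.
Mole fraction of SF₆ in the effusate = (n_SF₆/√M_SF₆) / (n_SF₆/√M_SF₆ + n_Cl₂/√M_Cl₂)
= (2.35/√146.06) / (2.35/√146.06 + 0.782/√70.90) = 0.1944/(0.1944 + 0.09287) = 0.677.

0.677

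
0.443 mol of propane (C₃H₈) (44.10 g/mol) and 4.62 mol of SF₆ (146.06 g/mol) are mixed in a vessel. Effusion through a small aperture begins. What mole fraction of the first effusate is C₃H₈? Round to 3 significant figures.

0.149

The effusion rate of species i is ∝ p_i/√M_i ∝ n_i/√M_i.
x_C₃H₈(eff) = (n_C₃H₈/√M_C₃H₈) / (n_C₃H₈/√M_C₃H₈ + n_SF₆/√M_SF₆)
= (0.443/√44.10) / (0.443/√44.10 + 4.62/√146.06) = 0.06671/(0.06671 + 0.3823) = 0.149.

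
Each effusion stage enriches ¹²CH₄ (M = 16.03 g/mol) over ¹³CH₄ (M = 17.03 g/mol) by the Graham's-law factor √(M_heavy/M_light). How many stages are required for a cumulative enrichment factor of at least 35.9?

Single-stage factor α = √(17.03/16.03), so ln α = ½ ln(1.06238) = 0.03026.
Need α^N ≥ 35.9 ⇒ N ≥ ln(35.9) / ln α = 3.581 / 0.03026 = 118.34.
Minimum whole number of stages: N = 119.

119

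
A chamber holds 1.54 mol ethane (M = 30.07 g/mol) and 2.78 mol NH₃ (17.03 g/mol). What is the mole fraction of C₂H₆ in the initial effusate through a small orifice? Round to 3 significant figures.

Each component's effusion rate ∝ (its partial pressure)·(1/√M) ∝ n_i/√M_i.
x_C₂H₆(eff) = (n_C₂H₆/√M_C₂H₆) / (n_C₂H₆/√M_C₂H₆ + n_NH₃/√M_NH₃)
= (1.54/√30.07) / (1.54/√30.07 + 2.78/√17.03) = 0.2808/(0.2808 + 0.6737) = 0.294.

0.294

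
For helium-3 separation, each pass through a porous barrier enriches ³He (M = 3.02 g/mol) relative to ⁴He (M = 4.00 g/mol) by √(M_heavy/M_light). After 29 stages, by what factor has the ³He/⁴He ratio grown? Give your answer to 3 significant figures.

Overall factor = α^29 with α = √(4.00/3.02), i.e. (4.00/3.02)^(29/2).
= 1.32450^(29/2) = 58.9.

58.9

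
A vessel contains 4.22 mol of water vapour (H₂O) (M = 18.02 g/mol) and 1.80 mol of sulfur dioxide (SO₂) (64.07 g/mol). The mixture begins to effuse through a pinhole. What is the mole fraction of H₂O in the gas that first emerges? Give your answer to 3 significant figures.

0.816

Each component's effusion rate ∝ (its partial pressure)·(1/√M) ∝ n_i/√M_i.
x_H₂O(eff) = (n_H₂O/√M_H₂O) / (n_H₂O/√M_H₂O + n_SO₂/√M_SO₂)
= (4.22/√18.02) / (4.22/√18.02 + 1.80/√64.07) = 0.9941/(0.9941 + 0.2249) = 0.816.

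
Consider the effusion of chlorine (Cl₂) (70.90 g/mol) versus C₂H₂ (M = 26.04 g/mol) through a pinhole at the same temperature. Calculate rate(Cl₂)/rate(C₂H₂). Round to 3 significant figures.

From Graham's law, rate_Cl₂/rate_C₂H₂ = √(M_C₂H₂/M_Cl₂) = √(26.04/70.90) = √0.3673 = 0.606.

0.606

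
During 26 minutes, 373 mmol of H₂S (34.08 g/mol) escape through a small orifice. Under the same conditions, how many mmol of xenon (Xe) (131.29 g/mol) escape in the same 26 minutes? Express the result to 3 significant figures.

190 mmol

By Graham's law, rate_Xe/rate_H₂S = √(M_H₂S/M_Xe) = √(34.08/131.29) = √0.2596 = 0.5095.
So the amount for Xe is 373 × 0.5095 = 190 mmol.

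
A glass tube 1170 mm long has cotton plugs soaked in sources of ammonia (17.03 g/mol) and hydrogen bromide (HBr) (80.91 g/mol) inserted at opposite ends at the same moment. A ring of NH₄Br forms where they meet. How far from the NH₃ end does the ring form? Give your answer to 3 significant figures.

Distances travelled in equal time are proportional to diffusion rates, so d_NH₃/d_HBr = √(M_HBr/M_NH₃) = √(80.91/17.03) = 2.180.
With d_NH₃ + d_HBr = 1170 mm, d_HBr = 1170/(1 + 2.180) = 368.0 mm.
d_NH₃ = 1170 − 368.0 = 802 mm.

802 mm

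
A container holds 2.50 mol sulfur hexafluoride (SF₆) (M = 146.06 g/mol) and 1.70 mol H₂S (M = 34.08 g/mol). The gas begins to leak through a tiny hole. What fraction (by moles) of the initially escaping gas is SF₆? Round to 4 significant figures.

0.4153

Each component's effusion rate ∝ (its partial pressure)·(1/√M) ∝ n_i/√M_i.
x_SF₆(eff) = (n_SF₆/√M_SF₆) / (n_SF₆/√M_SF₆ + n_H₂S/√M_H₂S)
= (2.50/√146.06) / (2.50/√146.06 + 1.70/√34.08) = 0.2069/(0.2069 + 0.2912) = 0.4153.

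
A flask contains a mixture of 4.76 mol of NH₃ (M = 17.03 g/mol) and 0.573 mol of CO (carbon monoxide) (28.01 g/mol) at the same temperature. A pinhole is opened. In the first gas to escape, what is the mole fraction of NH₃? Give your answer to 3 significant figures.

0.914

Each component's effusion rate ∝ (its partial pressure)·(1/√M) ∝ n_i/√M_i.
So x_NH₃ in the escaping gas = (n_NH₃/√M_NH₃) / Σ(n_i/√M_i)
= (4.76/√17.03) / (4.76/√17.03 + 0.573/√28.01) = 1.153/(1.153 + 0.1083) = 0.914.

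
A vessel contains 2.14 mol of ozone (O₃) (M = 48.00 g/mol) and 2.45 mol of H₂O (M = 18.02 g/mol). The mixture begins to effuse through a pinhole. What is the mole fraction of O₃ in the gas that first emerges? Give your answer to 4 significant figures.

0.3486

Effusion rate of each component ∝ n_i/√M_i (partial pressure × 1/√M).
Mole fraction of O₃ in the effusate = (n_O₃/√M_O₃) / (n_O₃/√M_O₃ + n_H₂O/√M_H₂O)
= (2.14/√48.00) / (2.14/√48.00 + 2.45/√18.02) = 0.3089/(0.3089 + 0.5771) = 0.3486.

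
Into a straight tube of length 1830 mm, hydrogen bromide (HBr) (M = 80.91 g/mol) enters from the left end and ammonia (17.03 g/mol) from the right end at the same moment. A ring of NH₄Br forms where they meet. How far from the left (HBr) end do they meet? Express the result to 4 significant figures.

In equal time, each gas travels a distance ∝ its rate ∝ 1/√M, so d_HBr/d_NH₃ = √(M_NH₃/M_HBr) = √(17.03/80.91) = 0.4588.
With d_HBr + d_NH₃ = 1830 mm, d_NH₃ = 1830/(1 + 0.4588) = 1254 mm.
d_HBr = 1830 − 1254 = 575.5 mm.

575.5 mm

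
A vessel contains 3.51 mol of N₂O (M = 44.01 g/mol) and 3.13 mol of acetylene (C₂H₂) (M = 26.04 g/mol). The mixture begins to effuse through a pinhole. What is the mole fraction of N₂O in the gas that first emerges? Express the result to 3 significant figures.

0.463

Each component's effusion rate ∝ (its partial pressure)·(1/√M) ∝ n_i/√M_i.
Mole fraction of N₂O in the effusate = (n_N₂O/√M_N₂O) / (n_N₂O/√M_N₂O + n_C₂H₂/√M_C₂H₂)
= (3.51/√44.01) / (3.51/√44.01 + 3.13/√26.04) = 0.5291/(0.5291 + 0.6134) = 0.463.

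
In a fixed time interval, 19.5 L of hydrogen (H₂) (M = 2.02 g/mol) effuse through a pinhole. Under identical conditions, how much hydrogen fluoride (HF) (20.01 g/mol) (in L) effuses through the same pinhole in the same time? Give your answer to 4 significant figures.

Graham's law gives rate_HF/rate_H₂ = √(M_H₂/M_HF) = √(2.02/20.01) = √0.1009 = 0.3177.
So the volume for HF is 19.5 × 0.3177 = 6.196 L.

6.196 L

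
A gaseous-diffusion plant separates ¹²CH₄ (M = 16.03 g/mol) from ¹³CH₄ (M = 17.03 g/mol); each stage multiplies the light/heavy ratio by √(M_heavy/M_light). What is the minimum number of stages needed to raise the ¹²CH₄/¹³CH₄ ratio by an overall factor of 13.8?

Per stage α = (17.03/16.03)^(1/2) = 1.06238^0.5, giving ln α = 0.03026.
Need α^N ≥ 13.8 ⇒ N ≥ ln(13.8) / ln α = 2.625 / 0.03026 = 86.75.
Minimum whole number of stages: N = 87.

87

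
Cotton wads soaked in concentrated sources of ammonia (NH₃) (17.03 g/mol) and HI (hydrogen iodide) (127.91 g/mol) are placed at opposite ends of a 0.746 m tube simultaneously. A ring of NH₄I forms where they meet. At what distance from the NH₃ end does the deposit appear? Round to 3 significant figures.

Graham's law gives d_NH₃/d_HI = rate_NH₃/rate_HI = √(M_HI/M_NH₃) = √(127.91/17.03) = 2.741.
With d_NH₃ + d_HI = 0.746 m, d_HI = 0.746/(1 + 2.741) = 0.1994 m.
d_NH₃ = 0.746 − 0.1994 = 0.547 m.

0.547 m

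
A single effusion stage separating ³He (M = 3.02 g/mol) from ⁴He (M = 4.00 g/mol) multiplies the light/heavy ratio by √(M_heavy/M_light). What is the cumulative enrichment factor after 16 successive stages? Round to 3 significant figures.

The single-stage factor is √(M_heavy/M_light), so 16 stages give [√(4.00/3.02)]^16 = (4.00/3.02)^(16/2).
= 1.32450^8 = 9.47.

9.47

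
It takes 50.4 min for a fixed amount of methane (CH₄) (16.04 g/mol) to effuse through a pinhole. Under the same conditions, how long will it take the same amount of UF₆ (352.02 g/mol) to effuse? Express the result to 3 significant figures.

From Graham's law, t_UF₆/t_CH₄ = √(M_UF₆/M_CH₄) = √(352.02/16.04) = √21.95 = 4.685.
So the time for UF₆ is 50.4 × 4.685 = 236 min.

236 min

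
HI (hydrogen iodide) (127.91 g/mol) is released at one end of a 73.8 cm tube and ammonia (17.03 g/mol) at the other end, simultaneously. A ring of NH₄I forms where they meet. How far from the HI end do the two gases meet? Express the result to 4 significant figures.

Distances travelled in equal time are proportional to diffusion rates, so d_HI/d_NH₃ = √(M_NH₃/M_HI) = √(17.03/127.91) = 0.3649.
With d_HI + d_NH₃ = 73.8 cm, d_NH₃ = 73.8/(1 + 0.3649) = 54.07 cm.
d_HI = 73.8 − 54.07 = 19.73 cm.

19.73 cm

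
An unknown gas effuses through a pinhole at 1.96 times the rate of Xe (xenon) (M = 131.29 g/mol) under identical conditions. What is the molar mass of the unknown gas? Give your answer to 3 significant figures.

From Graham's law, rate_X/rate_Xe = √(M_Xe/M_X).
1.96 = √(131.29/M_X)
M_X = 131.29 / 1.96² = 131.29 / 3.842 = 34.2 g/mol

34.2 g/mol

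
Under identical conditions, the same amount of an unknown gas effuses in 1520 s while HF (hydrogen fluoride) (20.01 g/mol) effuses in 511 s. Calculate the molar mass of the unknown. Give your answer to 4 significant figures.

Graham's law gives t_X/t_HF = √(M_X/M_HF).
1520/511 = 2.975 = √(M_X/20.01)
M_X = 20.01 × 2.975² = 20.01 × 8.848 = 177.0 g/mol

177.0 g/mol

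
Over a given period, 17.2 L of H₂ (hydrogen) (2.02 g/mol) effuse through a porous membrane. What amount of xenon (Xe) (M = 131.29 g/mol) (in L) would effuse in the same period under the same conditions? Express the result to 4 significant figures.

2.133 L

Graham's law gives rate_Xe/rate_H₂ = √(M_H₂/M_Xe) = √(2.02/131.29) = √0.01539 = 0.1240.
So the volume for Xe is 17.2 × 0.1240 = 2.133 L.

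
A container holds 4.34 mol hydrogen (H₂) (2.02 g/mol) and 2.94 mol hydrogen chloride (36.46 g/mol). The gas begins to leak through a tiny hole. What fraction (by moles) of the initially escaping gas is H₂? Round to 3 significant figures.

Each component's effusion rate ∝ (its partial pressure)·(1/√M) ∝ n_i/√M_i.
Mole fraction of H₂ in the effusate = (n_H₂/√M_H₂) / (n_H₂/√M_H₂ + n_HCl/√M_HCl)
= (4.34/√2.02) / (4.34/√2.02 + 2.94/√36.46) = 3.054/(3.054 + 0.4869) = 0.862.

0.862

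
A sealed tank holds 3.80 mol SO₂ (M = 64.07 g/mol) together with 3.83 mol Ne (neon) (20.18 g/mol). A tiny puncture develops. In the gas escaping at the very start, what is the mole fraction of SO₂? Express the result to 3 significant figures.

Each component's effusion rate ∝ (its partial pressure)·(1/√M) ∝ n_i/√M_i.
Mole fraction of SO₂ in the effusate = (n_SO₂/√M_SO₂) / (n_SO₂/√M_SO₂ + n_Ne/√M_Ne)
= (3.80/√64.07) / (3.80/√64.07 + 3.83/√20.18) = 0.4747/(0.4747 + 0.8526) = 0.358.

0.358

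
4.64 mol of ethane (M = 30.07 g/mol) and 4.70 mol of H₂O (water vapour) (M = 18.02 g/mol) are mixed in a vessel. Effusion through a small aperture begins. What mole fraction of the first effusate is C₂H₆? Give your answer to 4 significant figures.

The effusion rate of species i is ∝ p_i/√M_i ∝ n_i/√M_i.
x_C₂H₆(eff) = (n_C₂H₆/√M_C₂H₆) / (n_C₂H₆/√M_C₂H₆ + n_H₂O/√M_H₂O)
= (4.64/√30.07) / (4.64/√30.07 + 4.70/√18.02) = 0.8462/(0.8462 + 1.107) = 0.4332.

0.4332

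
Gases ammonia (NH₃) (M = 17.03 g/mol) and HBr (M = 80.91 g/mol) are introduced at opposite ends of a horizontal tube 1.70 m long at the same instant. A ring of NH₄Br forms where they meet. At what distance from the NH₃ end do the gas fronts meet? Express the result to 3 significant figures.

1.17 m

The fronts meet when d_NH₃ + d_HBr = L with d_NH₃/d_HBr = √(M_HBr/M_NH₃) (Graham's law). Here √(M_HBr/M_NH₃) = √(80.91/17.03) = 2.180.
With d_NH₃ + d_HBr = 1.70 m, d_HBr = 1.70/(1 + 2.180) = 0.5346 m.
d_NH₃ = 1.70 − 0.5346 = 1.17 m.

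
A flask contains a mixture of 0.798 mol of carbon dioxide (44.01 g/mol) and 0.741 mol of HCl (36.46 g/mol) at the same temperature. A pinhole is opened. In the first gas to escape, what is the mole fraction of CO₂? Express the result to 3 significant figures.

0.495

Each component's effusion rate ∝ (its partial pressure)·(1/√M) ∝ n_i/√M_i.
Mole fraction of CO₂ in the effusate = (n_CO₂/√M_CO₂) / (n_CO₂/√M_CO₂ + n_HCl/√M_HCl)
= (0.798/√44.01) / (0.798/√44.01 + 0.741/√36.46) = 0.1203/(0.1203 + 0.1227) = 0.495.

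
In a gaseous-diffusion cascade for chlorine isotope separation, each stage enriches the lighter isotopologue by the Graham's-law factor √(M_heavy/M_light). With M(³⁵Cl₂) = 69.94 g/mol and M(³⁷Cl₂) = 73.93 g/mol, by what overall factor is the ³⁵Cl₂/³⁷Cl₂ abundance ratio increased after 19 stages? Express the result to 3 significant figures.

1.69

Each stage multiplies the ratio by α = √(73.93/69.94), so after 19 stages the overall factor is α^19 = (73.93/69.94)^(19/2).
= 1.05705^(19/2) = 1.69.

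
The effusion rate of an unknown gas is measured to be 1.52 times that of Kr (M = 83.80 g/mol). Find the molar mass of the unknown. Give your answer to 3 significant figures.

Since effusion rate ∝ 1/√M, rate_X/rate_Kr = √(M_Kr/M_X).
1.52 = √(83.80/M_X)
M_X = 83.80 / 1.52² = 83.80 / 2.310 = 36.3 g/mol

36.3 g/mol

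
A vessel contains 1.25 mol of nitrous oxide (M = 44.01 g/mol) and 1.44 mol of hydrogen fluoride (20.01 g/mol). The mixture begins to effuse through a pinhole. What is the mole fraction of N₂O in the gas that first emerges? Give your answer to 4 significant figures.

The effusion rate of species i is ∝ p_i/√M_i ∝ n_i/√M_i.
x_N₂O(eff) = (n_N₂O/√M_N₂O) / (n_N₂O/√M_N₂O + n_HF/√M_HF)
= (1.25/√44.01) / (1.25/√44.01 + 1.44/√20.01) = 0.1884/(0.1884 + 0.3219) = 0.3692.

0.3692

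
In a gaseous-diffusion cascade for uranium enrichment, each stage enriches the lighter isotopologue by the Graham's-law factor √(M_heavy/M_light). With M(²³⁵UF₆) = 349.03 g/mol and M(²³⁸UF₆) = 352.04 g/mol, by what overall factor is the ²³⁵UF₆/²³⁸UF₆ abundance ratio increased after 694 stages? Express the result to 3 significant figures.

19.7

The single-stage factor is √(M_heavy/M_light), so 694 stages give [√(352.04/349.03)]^694 = (352.04/349.03)^(694/2).
= 1.00862^347 = 19.7.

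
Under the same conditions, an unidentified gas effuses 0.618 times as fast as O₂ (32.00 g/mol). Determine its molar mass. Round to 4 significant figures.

83.79 g/mol

From Graham's law, rate_X/rate_O₂ = √(M_O₂/M_X).
0.618 = √(32.00/M_X)
M_X = 32.00 / 0.618² = 32.00 / 0.3819 = 83.79 g/mol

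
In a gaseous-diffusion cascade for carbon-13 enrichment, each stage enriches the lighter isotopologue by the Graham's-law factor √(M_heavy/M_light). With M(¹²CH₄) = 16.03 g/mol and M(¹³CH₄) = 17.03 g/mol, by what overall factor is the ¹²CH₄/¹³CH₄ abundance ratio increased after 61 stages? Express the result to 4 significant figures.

6.332

After 61 stages the ratio has grown by (√(17.03/16.03))^61 = (17.03/16.03)^(61/2).
= 1.06238^(61/2) = 6.332.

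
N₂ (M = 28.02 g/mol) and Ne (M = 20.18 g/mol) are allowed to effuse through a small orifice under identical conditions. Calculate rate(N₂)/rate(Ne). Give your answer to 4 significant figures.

From Graham's law, rate_N₂/rate_Ne = √(M_Ne/M_N₂) = √(20.18/28.02) = √0.7202 = 0.8486.

0.8486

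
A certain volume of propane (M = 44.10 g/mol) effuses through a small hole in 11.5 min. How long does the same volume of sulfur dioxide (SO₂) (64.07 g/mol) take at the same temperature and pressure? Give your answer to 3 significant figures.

13.9 min

Graham's law gives t_SO₂/t_C₃H₈ = √(M_SO₂/M_C₃H₈) = √(64.07/44.10) = √1.453 = 1.205.
So the time for SO₂ is 11.5 × 1.205 = 13.9 min.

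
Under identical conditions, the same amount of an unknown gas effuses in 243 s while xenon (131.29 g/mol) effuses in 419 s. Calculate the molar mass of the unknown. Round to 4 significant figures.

Since effusion rate ∝ 1/√M, t_X/t_Xe = √(M_X/M_Xe).
243/419 = 0.5800 = √(M_X/131.29)
M_X = 131.29 × 0.5800² = 131.29 × 0.3363 = 44.16 g/mol

44.16 g/mol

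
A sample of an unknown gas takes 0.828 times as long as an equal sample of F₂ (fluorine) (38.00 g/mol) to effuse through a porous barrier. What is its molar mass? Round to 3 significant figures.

26.1 g/mol

Since effusion rate ∝ 1/√M, t_X/t_F₂ = √(M_X/M_F₂).
0.828 = √(M_X/38.00)
M_X = 38.00 × 0.828² = 38.00 × 0.6856 = 26.1 g/mol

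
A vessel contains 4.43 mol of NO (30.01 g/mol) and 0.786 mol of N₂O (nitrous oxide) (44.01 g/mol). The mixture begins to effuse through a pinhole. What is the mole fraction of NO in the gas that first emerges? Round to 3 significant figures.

The effusion rate of species i is ∝ p_i/√M_i ∝ n_i/√M_i.
So x_NO in the escaping gas = (n_NO/√M_NO) / Σ(n_i/√M_i)
= (4.43/√30.01) / (4.43/√30.01 + 0.786/√44.01) = 0.8087/(0.8087 + 0.1185) = 0.872.

0.872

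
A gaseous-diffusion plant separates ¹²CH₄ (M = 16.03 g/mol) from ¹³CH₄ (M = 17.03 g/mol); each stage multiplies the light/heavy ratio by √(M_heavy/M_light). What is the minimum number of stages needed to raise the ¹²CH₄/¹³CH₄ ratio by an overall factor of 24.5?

With α = √(17.03/16.03) per stage, ln α = ½ ln(1.06238) = 0.03026.
Need α^N ≥ 24.5 ⇒ N ≥ ln(24.5) / ln α = 3.199 / 0.03026 = 105.72.
So at least 106 stages are needed.

106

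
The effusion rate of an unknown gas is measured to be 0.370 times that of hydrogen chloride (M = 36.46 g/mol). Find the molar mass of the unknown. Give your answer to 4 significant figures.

Graham's law gives rate_X/rate_HCl = √(M_HCl/M_X).
0.370 = √(36.46/M_X)
M_X = 36.46 / 0.370² = 36.46 / 0.1369 = 266.3 g/mol

266.3 g/mol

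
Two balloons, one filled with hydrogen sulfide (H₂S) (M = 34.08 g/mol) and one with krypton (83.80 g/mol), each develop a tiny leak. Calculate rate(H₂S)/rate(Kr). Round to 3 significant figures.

Graham's law gives rate_H₂S/rate_Kr = √(M_Kr/M_H₂S) = √(83.80/34.08) = √2.459 = 1.57.

1.57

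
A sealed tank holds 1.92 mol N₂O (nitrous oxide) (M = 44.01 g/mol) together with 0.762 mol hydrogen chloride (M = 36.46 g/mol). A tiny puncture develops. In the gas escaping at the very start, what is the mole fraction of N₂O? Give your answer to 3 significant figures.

0.696

Rate_i ∝ x_i/√M_i (Graham's law weighted by mole fraction), so the effusate composition follows n_i/√M_i.
Mole fraction of N₂O in the effusate = (n_N₂O/√M_N₂O) / (n_N₂O/√M_N₂O + n_HCl/√M_HCl)
= (1.92/√44.01) / (1.92/√44.01 + 0.762/√36.46) = 0.2894/(0.2894 + 0.1262) = 0.696.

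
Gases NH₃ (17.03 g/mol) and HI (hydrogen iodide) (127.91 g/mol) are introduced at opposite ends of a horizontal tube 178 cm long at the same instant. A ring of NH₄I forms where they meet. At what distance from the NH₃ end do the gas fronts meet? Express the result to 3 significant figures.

The fronts meet when d_NH₃ + d_HI = L with d_NH₃/d_HI = √(M_HI/M_NH₃) (Graham's law). Here √(M_HI/M_NH₃) = √(127.91/17.03) = 2.741.
With d_NH₃ + d_HI = 178 cm, d_HI = 178/(1 + 2.741) = 47.59 cm.
d_NH₃ = 178 − 47.59 = 130 cm.

130 cm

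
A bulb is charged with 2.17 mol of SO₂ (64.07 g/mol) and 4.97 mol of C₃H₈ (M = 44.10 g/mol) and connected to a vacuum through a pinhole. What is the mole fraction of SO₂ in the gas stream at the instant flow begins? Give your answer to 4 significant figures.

The effusion rate of species i is ∝ p_i/√M_i ∝ n_i/√M_i.
Mole fraction of SO₂ in the effusate = (n_SO₂/√M_SO₂) / (n_SO₂/√M_SO₂ + n_C₃H₈/√M_C₃H₈)
= (2.17/√64.07) / (2.17/√64.07 + 4.97/√44.10) = 0.2711/(0.2711 + 0.7484) = 0.2659.

0.2659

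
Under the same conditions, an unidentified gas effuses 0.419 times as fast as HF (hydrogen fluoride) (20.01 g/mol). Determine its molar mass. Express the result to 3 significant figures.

114 g/mol

Graham's law gives rate_X/rate_HF = √(M_HF/M_X).
0.419 = √(20.01/M_X)
M_X = 20.01 / 0.419² = 20.01 / 0.1756 = 114 g/mol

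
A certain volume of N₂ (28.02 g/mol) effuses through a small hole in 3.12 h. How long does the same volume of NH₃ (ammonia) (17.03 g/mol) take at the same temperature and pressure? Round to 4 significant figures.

2.432 h

Using Graham's law: t_NH₃/t_N₂ = √(M_NH₃/M_N₂) = √(17.03/28.02) = √0.6078 = 0.7796.
So the time for NH₃ is 3.12 × 0.7796 = 2.432 h.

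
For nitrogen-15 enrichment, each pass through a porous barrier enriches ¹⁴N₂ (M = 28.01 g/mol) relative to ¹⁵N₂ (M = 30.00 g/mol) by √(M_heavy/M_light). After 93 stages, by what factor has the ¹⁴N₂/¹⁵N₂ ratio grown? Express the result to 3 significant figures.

24.3

Each stage multiplies the ratio by α = √(30.00/28.01), so after 93 stages the overall factor is α^93 = (30.00/28.01)^(93/2).
= 1.07105^(93/2) = 24.3.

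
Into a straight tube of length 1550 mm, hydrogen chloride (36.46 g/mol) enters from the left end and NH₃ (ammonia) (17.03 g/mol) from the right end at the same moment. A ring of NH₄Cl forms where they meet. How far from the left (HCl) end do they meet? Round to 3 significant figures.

The fronts meet when d_HCl + d_NH₃ = L with d_HCl/d_NH₃ = √(M_NH₃/M_HCl) (Graham's law). Here √(M_NH₃/M_HCl) = √(17.03/36.46) = 0.6834.
With d_HCl + d_NH₃ = 1550 mm, d_NH₃ = 1550/(1 + 0.6834) = 920.7 mm.
d_HCl = 1550 − 920.7 = 629 mm.

629 mm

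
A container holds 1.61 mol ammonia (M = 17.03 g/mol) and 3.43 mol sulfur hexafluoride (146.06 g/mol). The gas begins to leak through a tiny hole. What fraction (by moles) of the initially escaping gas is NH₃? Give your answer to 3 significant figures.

Effusion rate of each component ∝ n_i/√M_i (partial pressure × 1/√M).
Mole fraction of NH₃ in the effusate = (n_NH₃/√M_NH₃) / (n_NH₃/√M_NH₃ + n_SF₆/√M_SF₆)
= (1.61/√17.03) / (1.61/√17.03 + 3.43/√146.06) = 0.3901/(0.3901 + 0.2838) = 0.579.

0.579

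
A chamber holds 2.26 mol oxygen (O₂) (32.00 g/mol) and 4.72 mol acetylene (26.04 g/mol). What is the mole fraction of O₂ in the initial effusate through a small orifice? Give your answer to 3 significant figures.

0.302

Rate_i ∝ x_i/√M_i (Graham's law weighted by mole fraction), so the effusate composition follows n_i/√M_i.
Mole fraction of O₂ in the effusate = (n_O₂/√M_O₂) / (n_O₂/√M_O₂ + n_C₂H₂/√M_C₂H₂)
= (2.26/√32.00) / (2.26/√32.00 + 4.72/√26.04) = 0.3995/(0.3995 + 0.9250) = 0.302.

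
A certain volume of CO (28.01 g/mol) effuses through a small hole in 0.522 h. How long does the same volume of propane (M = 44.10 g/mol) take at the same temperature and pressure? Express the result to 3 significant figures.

By Graham's law, t_C₃H₈/t_CO = √(M_C₃H₈/M_CO) = √(44.10/28.01) = √1.574 = 1.255.
So the time for C₃H₈ is 0.522 × 1.255 = 0.655 h.

0.655 h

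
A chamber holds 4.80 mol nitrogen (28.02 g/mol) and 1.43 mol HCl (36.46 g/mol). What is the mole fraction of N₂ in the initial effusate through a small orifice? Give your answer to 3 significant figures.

The effusion rate of species i is ∝ p_i/√M_i ∝ n_i/√M_i.
x_N₂(eff) = (n_N₂/√M_N₂) / (n_N₂/√M_N₂ + n_HCl/√M_HCl)
= (4.80/√28.02) / (4.80/√28.02 + 1.43/√36.46) = 0.9068/(0.9068 + 0.2368) = 0.793.

0.793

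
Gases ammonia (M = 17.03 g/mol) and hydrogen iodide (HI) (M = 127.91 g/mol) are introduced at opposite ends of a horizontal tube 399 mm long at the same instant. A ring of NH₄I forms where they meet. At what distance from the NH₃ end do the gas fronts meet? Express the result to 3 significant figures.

Distances travelled in equal time are proportional to diffusion rates, so d_NH₃/d_HI = √(M_HI/M_NH₃) = √(127.91/17.03) = 2.741.
With d_NH₃ + d_HI = 399 mm, d_HI = 399/(1 + 2.741) = 106.7 mm.
d_NH₃ = 399 − 106.7 = 292 mm.

292 mm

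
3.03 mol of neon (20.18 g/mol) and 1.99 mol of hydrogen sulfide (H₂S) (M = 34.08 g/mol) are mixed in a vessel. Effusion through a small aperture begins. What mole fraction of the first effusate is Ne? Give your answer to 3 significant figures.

0.664

Rate_i ∝ x_i/√M_i (Graham's law weighted by mole fraction), so the effusate composition follows n_i/√M_i.
Mole fraction of Ne in the effusate = (n_Ne/√M_Ne) / (n_Ne/√M_Ne + n_H₂S/√M_H₂S)
= (3.03/√20.18) / (3.03/√20.18 + 1.99/√34.08) = 0.6745/(0.6745 + 0.3409) = 0.664.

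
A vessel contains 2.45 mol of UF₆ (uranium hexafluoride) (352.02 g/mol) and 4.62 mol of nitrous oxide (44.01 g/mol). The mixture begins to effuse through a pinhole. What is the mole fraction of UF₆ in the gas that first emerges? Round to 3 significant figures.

The effusion rate of species i is ∝ p_i/√M_i ∝ n_i/√M_i.
x_UF₆(eff) = (n_UF₆/√M_UF₆) / (n_UF₆/√M_UF₆ + n_N₂O/√M_N₂O)
= (2.45/√352.02) / (2.45/√352.02 + 4.62/√44.01) = 0.1306/(0.1306 + 0.6964) = 0.158.

0.158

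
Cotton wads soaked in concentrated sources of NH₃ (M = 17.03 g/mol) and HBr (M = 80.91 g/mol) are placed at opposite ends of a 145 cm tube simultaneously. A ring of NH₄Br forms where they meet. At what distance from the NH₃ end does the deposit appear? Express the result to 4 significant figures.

Graham's law gives d_NH₃/d_HBr = rate_NH₃/rate_HBr = √(M_HBr/M_NH₃) = √(80.91/17.03) = 2.180.
With d_NH₃ + d_HBr = 145 cm, d_HBr = 145/(1 + 2.180) = 45.60 cm.
d_NH₃ = 145 − 45.60 = 99.40 cm.

99.40 cm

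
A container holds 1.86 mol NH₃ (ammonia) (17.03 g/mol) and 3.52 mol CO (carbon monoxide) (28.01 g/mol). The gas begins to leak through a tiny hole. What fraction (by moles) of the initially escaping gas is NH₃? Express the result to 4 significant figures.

Rate_i ∝ x_i/√M_i (Graham's law weighted by mole fraction), so the effusate composition follows n_i/√M_i.
So x_NH₃ in the escaping gas = (n_NH₃/√M_NH₃) / Σ(n_i/√M_i)
= (1.86/√17.03) / (1.86/√17.03 + 3.52/√28.01) = 0.4507/(0.4507 + 0.6651) = 0.4039.

0.4039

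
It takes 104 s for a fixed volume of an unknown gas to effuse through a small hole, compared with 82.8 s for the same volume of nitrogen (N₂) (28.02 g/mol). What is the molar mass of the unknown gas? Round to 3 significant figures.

44.2 g/mol

Graham's law gives t_X/t_N₂ = √(M_X/M_N₂).
104/82.8 = 1.256 = √(M_X/28.02)
M_X = 28.02 × 1.256² = 28.02 × 1.578 = 44.2 g/mol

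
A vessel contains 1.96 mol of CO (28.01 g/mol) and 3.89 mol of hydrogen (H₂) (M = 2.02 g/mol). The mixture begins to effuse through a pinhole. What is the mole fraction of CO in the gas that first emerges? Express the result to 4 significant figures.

0.1192

Effusion rate of each component ∝ n_i/√M_i (partial pressure × 1/√M).
x_CO(eff) = (n_CO/√M_CO) / (n_CO/√M_CO + n_H₂/√M_H₂)
= (1.96/√28.01) / (1.96/√28.01 + 3.89/√2.02) = 0.3703/(0.3703 + 2.737) = 0.1192.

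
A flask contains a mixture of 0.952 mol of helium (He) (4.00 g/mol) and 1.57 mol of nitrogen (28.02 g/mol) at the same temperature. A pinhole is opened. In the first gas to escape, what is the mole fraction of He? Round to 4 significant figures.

Rate_i ∝ x_i/√M_i (Graham's law weighted by mole fraction), so the effusate composition follows n_i/√M_i.
Mole fraction of He in the effusate = (n_He/√M_He) / (n_He/√M_He + n_N₂/√M_N₂)
= (0.952/√4.00) / (0.952/√4.00 + 1.57/√28.02) = 0.4760/(0.4760 + 0.2966) = 0.6161.

0.6161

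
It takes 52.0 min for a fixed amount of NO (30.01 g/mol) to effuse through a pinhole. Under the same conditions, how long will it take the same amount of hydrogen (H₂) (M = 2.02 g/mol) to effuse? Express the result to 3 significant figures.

Using Graham's law: t_H₂/t_NO = √(M_H₂/M_NO) = √(2.02/30.01) = √0.06731 = 0.2594.
So the time for H₂ is 52.0 × 0.2594 = 13.5 min.

13.5 min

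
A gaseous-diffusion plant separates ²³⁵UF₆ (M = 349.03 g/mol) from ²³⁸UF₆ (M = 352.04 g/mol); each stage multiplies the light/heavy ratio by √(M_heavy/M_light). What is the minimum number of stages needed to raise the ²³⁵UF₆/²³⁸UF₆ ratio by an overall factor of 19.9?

With α = √(352.04/349.03) per stage, ln α = ½ ln(1.00862) = 0.004293.
Need α^N ≥ 19.9 ⇒ N ≥ ln(19.9) / ln α = 2.991 / 0.004293 = 696.58.
So at least 697 stages are needed.

697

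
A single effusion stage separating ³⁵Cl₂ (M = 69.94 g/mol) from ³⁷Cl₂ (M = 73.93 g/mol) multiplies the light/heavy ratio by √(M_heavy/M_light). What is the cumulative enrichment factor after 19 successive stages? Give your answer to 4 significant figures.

After 19 stages the ratio has grown by (√(73.93/69.94))^19 = (73.93/69.94)^(19/2).
= 1.05705^(19/2) = 1.694.

1.694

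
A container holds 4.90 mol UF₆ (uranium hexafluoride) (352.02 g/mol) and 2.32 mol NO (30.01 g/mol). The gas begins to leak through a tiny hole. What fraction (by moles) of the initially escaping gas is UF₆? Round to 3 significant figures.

0.381

Rate_i ∝ x_i/√M_i (Graham's law weighted by mole fraction), so the effusate composition follows n_i/√M_i.
So x_UF₆ in the escaping gas = (n_UF₆/√M_UF₆) / Σ(n_i/√M_i)
= (4.90/√352.02) / (4.90/√352.02 + 2.32/√30.01) = 0.2612/(0.2612 + 0.4235) = 0.381.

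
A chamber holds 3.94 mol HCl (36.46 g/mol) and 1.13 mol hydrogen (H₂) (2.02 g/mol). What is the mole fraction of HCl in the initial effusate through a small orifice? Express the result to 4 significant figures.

Rate_i ∝ x_i/√M_i (Graham's law weighted by mole fraction), so the effusate composition follows n_i/√M_i.
Mole fraction of HCl in the effusate = (n_HCl/√M_HCl) / (n_HCl/√M_HCl + n_H₂/√M_H₂)
= (3.94/√36.46) / (3.94/√36.46 + 1.13/√2.02) = 0.6525/(0.6525 + 0.7951) = 0.4508.

0.4508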